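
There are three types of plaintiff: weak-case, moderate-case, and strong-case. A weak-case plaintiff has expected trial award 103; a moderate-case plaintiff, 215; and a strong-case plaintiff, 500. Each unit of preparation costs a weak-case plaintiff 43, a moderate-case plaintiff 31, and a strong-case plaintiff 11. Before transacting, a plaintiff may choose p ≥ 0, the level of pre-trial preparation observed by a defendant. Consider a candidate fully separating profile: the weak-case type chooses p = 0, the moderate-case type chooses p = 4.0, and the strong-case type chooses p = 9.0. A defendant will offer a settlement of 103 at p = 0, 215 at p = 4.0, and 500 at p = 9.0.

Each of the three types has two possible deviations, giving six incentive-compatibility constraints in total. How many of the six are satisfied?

3

Strong-case (own payoff 500 − 11×9.0 = 401): to p=0 gives 103 → no gain ✓; to p=4.0 gives 215 − 11×4.0 = 171 → no gain ✓.
Moderate-case (own payoff 215 − 31×4.0 = 91): to p=0 gives 103 → profitable ✗; to p=9.0 gives 500 − 31×9.0 = 221 → profitable ✗.
Weak-case (own payoff 103): to p=4.0 gives 215 − 43×4.0 = 43 → no gain ✓; to p=9.0 gives 500 − 43×9.0 = 113 → profitable ✗.
3 of the 6 constraints hold; not an equilibrium.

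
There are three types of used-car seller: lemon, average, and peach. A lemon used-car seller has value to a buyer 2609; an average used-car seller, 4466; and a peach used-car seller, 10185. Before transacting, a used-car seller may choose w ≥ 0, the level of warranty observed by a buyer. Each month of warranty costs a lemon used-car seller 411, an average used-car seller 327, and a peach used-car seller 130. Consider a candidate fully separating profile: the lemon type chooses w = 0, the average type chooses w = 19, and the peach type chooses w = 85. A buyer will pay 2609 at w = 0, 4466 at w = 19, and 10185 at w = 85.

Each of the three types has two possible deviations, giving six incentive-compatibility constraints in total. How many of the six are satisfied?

3

Peach (own payoff 10185 − 130×85 = -865): to w=0 gives 2609 → profitable ✗; to w=19 gives 4466 − 130×19 = 1996 → profitable ✗.
Average (own payoff 4466 − 327×19 = -1747): to w=0 gives 2609 → profitable ✗; to w=85 gives 10185 − 327×85 = -17610 → no gain ✓.
Lemon (own payoff 2609): to w=19 gives 4466 − 411×19 = -3343 → no gain ✓; to w=85 gives 10185 − 411×85 = -24750 → no gain ✓.
3 of the 6 constraints hold; not an equilibrium.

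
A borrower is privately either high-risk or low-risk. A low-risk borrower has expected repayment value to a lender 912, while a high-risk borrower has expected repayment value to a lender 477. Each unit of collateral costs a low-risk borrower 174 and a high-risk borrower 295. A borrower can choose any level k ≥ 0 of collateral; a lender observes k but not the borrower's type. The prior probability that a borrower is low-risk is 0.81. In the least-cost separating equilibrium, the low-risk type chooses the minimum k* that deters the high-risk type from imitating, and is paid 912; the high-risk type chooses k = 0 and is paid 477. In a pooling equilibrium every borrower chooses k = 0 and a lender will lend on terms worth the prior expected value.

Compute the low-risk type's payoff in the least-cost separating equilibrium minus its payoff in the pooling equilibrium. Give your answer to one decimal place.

Least-cost separating signal: k* solves 477 = 912 − 295·k*, so k* = (912 − 477)/295 ≈ 1.4746.
Low-risk type's separating payoff: 912 − 174 × k* = 912 − 174 × (912 − 477)/295 = 912 − 75690/295 ≈ 655.424.
Pooling payoff: 0.81 × 912 + 0.19 × 477 = 829.35.
Difference: 655.424 − 829.35 = -173.926, i.e. -173.9 to one decimal place.
The low-risk type would prefer the pooling outcome.

-173.9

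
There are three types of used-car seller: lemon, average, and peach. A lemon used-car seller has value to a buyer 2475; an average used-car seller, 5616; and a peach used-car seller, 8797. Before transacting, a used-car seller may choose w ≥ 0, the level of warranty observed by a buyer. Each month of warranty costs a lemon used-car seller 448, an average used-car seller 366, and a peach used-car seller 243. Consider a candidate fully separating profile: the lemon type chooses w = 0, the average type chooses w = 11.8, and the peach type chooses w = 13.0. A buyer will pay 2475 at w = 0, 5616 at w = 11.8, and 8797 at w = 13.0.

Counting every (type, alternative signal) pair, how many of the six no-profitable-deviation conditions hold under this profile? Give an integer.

3

Lemon (own payoff 2475): to w=11.8 gives 5616 − 448×11.8 = 329.6 → no gain ✓; to w=13.0 gives 8797 − 448×13.0 = 2973 → profitable ✗.
Average (own payoff 5616 − 366×11.8 = 1297.2): to w=0 gives 2475 → profitable ✗; to w=13.0 gives 8797 − 366×13.0 = 4039 → profitable ✗.
Peach (own payoff 8797 − 243×13.0 = 5638): to w=0 gives 2475 → no gain ✓; to w=11.8 gives 5616 − 243×11.8 = 2748.6 → no gain ✓.
3 of the 6 constraints hold; not an equilibrium.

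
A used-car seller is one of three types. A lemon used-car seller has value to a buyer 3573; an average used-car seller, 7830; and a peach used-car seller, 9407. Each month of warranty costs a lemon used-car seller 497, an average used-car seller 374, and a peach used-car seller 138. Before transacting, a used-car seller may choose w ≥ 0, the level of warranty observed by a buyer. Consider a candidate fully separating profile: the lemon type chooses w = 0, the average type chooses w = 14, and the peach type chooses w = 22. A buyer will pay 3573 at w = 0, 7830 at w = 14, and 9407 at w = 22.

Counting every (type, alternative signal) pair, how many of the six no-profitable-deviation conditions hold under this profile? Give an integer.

5

Average (own payoff 7830 − 374×14 = 2594): to w=0 gives 3573 → profitable ✗; to w=22 gives 9407 − 374×22 = 1179 → no gain ✓.
Lemon (own payoff 3573): to w=14 gives 7830 − 497×14 = 872 → no gain ✓; to w=22 gives 9407 − 497×22 = -1527 → no gain ✓.
Peach (own payoff 9407 − 138×22 = 6371): to w=0 gives 3573 → no gain ✓; to w=14 gives 7830 − 138×14 = 5898 → no gain ✓.
5 of the 6 constraints hold; not an equilibrium.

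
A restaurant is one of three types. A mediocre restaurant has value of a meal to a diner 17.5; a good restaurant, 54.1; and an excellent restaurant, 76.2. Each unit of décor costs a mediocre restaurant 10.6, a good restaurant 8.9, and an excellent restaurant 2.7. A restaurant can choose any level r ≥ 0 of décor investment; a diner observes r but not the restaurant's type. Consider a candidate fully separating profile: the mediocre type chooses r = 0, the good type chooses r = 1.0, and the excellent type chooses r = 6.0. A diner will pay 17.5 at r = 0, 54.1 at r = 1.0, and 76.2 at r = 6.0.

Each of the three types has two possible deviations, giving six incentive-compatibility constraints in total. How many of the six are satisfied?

Mediocre (own payoff 17.5): to r=1.0 gives 54.1 − 10.6×1.0 = 43.5 → profitable ✗; to r=6.0 gives 76.2 − 10.6×6.0 = 12.6 → no gain ✓.
Good (own payoff 54.1 − 8.9×1.0 = 45.2): to r=0 gives 17.5 → no gain ✓; to r=6.0 gives 76.2 − 8.9×6.0 = 22.8 → no gain ✓.
Excellent (own payoff 76.2 − 2.7×6.0 = 60): to r=0 gives 17.5 → no gain ✓; to r=1.0 gives 54.1 − 2.7×1.0 = 51.4 → no gain ✓.
5 of the 6 constraints hold; not an equilibrium.

5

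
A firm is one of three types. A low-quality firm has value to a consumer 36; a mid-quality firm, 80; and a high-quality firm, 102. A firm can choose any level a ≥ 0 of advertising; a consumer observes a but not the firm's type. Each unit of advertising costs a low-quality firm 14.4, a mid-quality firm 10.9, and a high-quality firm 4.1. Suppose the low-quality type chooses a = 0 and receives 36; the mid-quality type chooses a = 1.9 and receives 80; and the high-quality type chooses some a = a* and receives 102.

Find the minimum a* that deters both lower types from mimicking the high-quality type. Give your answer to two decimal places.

Mid-quality type (on-path payoff 80 − 10.9×1.9 = 59.29) won't mimic when 59.29 ≥ 102 − 10.9·a*, i.e. a* ≥ 3.92.
Low-quality type (on-path payoff 36) won't mimic when 36 ≥ 102 − 14.4·a*, i.e. a* ≥ 4.58.
Both must hold, so a* = max(4.58, 3.92) = 4.58. The low-quality type's constraint binds.

4.58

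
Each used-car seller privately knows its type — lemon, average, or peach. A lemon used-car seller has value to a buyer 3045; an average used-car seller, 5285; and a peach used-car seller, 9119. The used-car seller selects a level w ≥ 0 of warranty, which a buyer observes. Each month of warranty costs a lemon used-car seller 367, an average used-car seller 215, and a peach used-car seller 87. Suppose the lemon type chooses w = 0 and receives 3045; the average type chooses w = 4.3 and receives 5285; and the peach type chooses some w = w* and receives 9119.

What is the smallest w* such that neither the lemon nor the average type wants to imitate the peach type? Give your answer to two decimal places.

Lemon type (on-path payoff 3045) won't mimic when 3045 ≥ 9119 − 367·w*, i.e. w* ≥ 16.55.
Average type (on-path payoff 5285 − 215×4.3 = 4360.5) won't mimic when 4360.5 ≥ 9119 − 215·w*, i.e. w* ≥ 22.13.
Both must hold, so w* = max(16.55, 22.13) = 22.13. The average type's constraint binds.

22.13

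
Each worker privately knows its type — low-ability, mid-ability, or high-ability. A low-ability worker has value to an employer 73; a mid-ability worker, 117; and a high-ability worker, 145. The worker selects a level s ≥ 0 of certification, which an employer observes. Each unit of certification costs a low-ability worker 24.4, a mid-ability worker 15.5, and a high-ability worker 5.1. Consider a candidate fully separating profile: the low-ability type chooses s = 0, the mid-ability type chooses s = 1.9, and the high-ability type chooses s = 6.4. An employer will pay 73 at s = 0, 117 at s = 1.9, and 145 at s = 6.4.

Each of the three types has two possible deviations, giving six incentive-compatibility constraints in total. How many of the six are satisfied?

High-ability (own payoff 145 − 5.1×6.4 = 112.36): to s=0 gives 73 → no gain ✓; to s=1.9 gives 117 − 5.1×1.9 = 107.31 → no gain ✓.
Low-ability (own payoff 73): to s=1.9 gives 117 − 24.4×1.9 = 70.64 → no gain ✓; to s=6.4 gives 145 − 24.4×6.4 = -11.16 → no gain ✓.
Mid-ability (own payoff 117 − 15.5×1.9 = 87.55): to s=0 gives 73 → no gain ✓; to s=6.4 gives 145 − 15.5×6.4 = 45.8 → no gain ✓.
6 of the 6 constraints hold; this profile is a separating equilibrium.

6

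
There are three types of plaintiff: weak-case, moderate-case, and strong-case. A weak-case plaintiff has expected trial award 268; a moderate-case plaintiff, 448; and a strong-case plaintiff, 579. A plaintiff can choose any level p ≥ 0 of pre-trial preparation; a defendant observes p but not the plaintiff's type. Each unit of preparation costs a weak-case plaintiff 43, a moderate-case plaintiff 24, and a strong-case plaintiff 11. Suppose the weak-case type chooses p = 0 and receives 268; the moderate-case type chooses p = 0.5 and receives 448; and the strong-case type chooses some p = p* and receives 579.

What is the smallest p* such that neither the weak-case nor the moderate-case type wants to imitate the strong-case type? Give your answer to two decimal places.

Weak-case type (on-path payoff 268) won't mimic when 268 ≥ 579 − 43·p*, i.e. p* ≥ 7.23.
Moderate-case type (on-path payoff 448 − 24×0.5 = 436) won't mimic when 436 ≥ 579 − 24·p*, i.e. p* ≥ 5.96.
Both must hold, so p* = max(7.23, 5.96) = 7.23. The weak-case type's constraint binds.

7.23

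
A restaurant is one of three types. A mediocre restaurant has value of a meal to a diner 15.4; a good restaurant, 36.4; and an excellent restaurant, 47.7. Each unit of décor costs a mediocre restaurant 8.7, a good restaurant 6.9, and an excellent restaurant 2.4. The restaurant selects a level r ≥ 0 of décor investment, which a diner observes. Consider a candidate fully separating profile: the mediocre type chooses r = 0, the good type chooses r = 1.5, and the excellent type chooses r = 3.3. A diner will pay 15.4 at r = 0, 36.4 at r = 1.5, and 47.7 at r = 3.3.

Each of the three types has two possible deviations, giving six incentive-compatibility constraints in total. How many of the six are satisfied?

Good (own payoff 36.4 − 6.9×1.5 = 26.05): to r=0 gives 15.4 → no gain ✓; to r=3.3 gives 47.7 − 6.9×3.3 = 24.93 → no gain ✓.
Mediocre (own payoff 15.4): to r=1.5 gives 36.4 − 8.7×1.5 = 23.35 → profitable ✗; to r=3.3 gives 47.7 − 8.7×3.3 = 18.99 → profitable ✗.
Excellent (own payoff 47.7 − 2.4×3.3 = 39.78): to r=0 gives 15.4 → no gain ✓; to r=1.5 gives 36.4 − 2.4×1.5 = 32.8 → no gain ✓.
4 of the 6 constraints hold; not an equilibrium.

4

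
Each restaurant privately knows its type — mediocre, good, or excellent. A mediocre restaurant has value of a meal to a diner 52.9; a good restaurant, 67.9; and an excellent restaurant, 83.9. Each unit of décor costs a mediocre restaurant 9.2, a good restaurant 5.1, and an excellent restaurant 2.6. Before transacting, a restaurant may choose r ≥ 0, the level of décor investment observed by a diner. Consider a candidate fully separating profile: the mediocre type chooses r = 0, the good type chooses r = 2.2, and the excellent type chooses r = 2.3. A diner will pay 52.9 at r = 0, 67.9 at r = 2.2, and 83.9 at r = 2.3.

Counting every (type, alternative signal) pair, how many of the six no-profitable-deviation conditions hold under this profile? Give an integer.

Good (own payoff 67.9 − 5.1×2.2 = 56.68): to r=0 gives 52.9 → no gain ✓; to r=2.3 gives 83.9 − 5.1×2.3 = 72.17 → profitable ✗.
Excellent (own payoff 83.9 − 2.6×2.3 = 77.92): to r=0 gives 52.9 → no gain ✓; to r=2.2 gives 67.9 − 2.6×2.2 = 62.18 → no gain ✓.
Mediocre (own payoff 52.9): to r=2.2 gives 67.9 − 9.2×2.2 = 47.66 → no gain ✓; to r=2.3 gives 83.9 − 9.2×2.3 = 62.74 → profitable ✗.
4 of the 6 constraints hold; not an equilibrium.

4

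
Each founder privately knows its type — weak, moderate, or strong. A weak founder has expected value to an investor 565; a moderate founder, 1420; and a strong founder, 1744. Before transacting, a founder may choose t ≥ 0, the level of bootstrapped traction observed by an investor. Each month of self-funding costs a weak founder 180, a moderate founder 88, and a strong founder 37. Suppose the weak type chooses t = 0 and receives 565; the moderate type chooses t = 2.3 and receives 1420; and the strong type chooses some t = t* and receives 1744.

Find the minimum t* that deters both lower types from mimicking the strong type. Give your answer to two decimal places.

Moderate type (on-path payoff 1420 − 88×2.3 = 1217.6) won't mimic when 1217.6 ≥ 1744 − 88·t*, i.e. t* ≥ 5.98.
Weak type (on-path payoff 565) won't mimic when 565 ≥ 1744 − 180·t*, i.e. t* ≥ 6.55.
Both must hold, so t* = max(6.55, 5.98) = 6.55. The weak type's constraint binds.

6.55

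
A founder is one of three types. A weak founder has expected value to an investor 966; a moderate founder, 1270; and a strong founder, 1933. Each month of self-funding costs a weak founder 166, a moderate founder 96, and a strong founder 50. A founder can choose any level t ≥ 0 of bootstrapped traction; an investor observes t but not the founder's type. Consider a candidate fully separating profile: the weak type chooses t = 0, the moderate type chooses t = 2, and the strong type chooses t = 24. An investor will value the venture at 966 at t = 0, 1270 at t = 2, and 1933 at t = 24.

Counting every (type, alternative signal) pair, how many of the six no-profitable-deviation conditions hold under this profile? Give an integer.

Strong (own payoff 1933 − 50×24 = 733): to t=0 gives 966 → profitable ✗; to t=2 gives 1270 − 50×2 = 1170 → profitable ✗.
Moderate (own payoff 1270 − 96×2 = 1078): to t=0 gives 966 → no gain ✓; to t=24 gives 1933 − 96×24 = -371 → no gain ✓.
Weak (own payoff 966): to t=2 gives 1270 − 166×2 = 938 → no gain ✓; to t=24 gives 1933 − 166×24 = -2051 → no gain ✓.
4 of the 6 constraints hold; not an equilibrium.

4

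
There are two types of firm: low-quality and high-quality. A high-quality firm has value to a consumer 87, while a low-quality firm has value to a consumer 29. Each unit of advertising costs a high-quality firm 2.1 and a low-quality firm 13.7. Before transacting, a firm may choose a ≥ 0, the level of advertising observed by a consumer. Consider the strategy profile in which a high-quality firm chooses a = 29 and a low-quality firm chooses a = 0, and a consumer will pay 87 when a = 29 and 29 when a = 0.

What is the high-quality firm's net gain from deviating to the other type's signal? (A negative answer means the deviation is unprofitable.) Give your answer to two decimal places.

2.90

Playing a = 29 the high-quality firm receives 87 − 2.1 × 29 = 26.1.
Deviating to a = 0 yields 29 instead.
Gain from deviating: 29 − 26.1 = 2.90.
The gain is positive, so the high-quality type's incentive-compatibility constraint is violated — this profile is not a separating equilibrium.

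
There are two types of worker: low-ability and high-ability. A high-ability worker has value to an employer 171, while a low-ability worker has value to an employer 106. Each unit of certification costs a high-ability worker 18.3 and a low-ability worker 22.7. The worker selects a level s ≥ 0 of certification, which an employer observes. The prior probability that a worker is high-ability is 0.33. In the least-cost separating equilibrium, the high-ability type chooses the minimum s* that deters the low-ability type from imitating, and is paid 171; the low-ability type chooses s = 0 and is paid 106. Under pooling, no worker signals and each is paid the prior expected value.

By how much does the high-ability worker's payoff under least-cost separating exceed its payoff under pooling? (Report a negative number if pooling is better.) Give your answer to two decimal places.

Least-cost separating signal: s* solves 106 = 171 − 22.7·s*, so s* = (171 − 106)/22.7 ≈ 2.8634.
High-ability type's separating payoff: 171 − 18.3 × s* = 171 − 18.3 × (171 − 106)/22.7 = 171 − 1189.5/22.7 ≈ 118.5991.
Pooling payoff: 0.33 × 171 + 0.67 × 106 = 127.45.
Difference: 118.5991 − 127.45 = -8.8509, i.e. -8.85 to two decimal places.
The high-ability type would prefer the pooling outcome.

-8.85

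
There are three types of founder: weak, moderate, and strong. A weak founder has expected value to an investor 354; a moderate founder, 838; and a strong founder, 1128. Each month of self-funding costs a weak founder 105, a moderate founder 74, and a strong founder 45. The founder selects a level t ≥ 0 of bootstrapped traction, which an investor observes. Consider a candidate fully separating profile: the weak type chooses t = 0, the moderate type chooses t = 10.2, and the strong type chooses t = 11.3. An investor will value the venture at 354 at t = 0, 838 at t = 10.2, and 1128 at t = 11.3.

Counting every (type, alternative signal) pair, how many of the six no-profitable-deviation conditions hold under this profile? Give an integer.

4

Strong (own payoff 1128 − 45×11.3 = 619.5): to t=0 gives 354 → no gain ✓; to t=10.2 gives 838 − 45×10.2 = 379 → no gain ✓.
Moderate (own payoff 838 − 74×10.2 = 83.2): to t=0 gives 354 → profitable ✗; to t=11.3 gives 1128 − 74×11.3 = 291.8 → profitable ✗.
Weak (own payoff 354): to t=10.2 gives 838 − 105×10.2 = -233 → no gain ✓; to t=11.3 gives 1128 − 105×11.3 = -58.5 → no gain ✓.
4 of the 6 constraints hold; not an equilibrium.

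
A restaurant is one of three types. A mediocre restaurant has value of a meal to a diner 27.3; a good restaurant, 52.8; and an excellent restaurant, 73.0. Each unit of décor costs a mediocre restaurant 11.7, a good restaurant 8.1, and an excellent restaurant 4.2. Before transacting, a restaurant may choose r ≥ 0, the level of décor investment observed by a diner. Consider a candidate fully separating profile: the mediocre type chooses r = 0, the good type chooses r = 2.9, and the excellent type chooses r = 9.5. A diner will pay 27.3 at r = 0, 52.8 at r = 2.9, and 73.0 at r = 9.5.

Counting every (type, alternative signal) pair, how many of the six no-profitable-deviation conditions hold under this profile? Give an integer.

5

Good (own payoff 52.8 − 8.1×2.9 = 29.31): to r=0 gives 27.3 → no gain ✓; to r=9.5 gives 73.0 − 8.1×9.5 = -3.95 → no gain ✓.
Excellent (own payoff 73.0 − 4.2×9.5 = 33.1): to r=0 gives 27.3 → no gain ✓; to r=2.9 gives 52.8 − 4.2×2.9 = 40.62 → profitable ✗.
Mediocre (own payoff 27.3): to r=2.9 gives 52.8 − 11.7×2.9 = 18.87 → no gain ✓; to r=9.5 gives 73.0 − 11.7×9.5 = -38.15 → no gain ✓.
5 of the 6 constraints hold; not an equilibrium.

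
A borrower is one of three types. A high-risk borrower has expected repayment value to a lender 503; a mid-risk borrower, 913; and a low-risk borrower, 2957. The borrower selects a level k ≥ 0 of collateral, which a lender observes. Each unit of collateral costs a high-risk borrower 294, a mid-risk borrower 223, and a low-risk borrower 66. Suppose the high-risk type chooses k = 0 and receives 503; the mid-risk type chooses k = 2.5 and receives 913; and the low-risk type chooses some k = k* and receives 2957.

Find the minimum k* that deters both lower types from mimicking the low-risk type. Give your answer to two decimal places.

11.67

Mid-risk type (on-path payoff 913 − 223×2.5 = 355.5) won't mimic when 355.5 ≥ 2957 − 223·k*, i.e. k* ≥ 11.67.
High-risk type (on-path payoff 503) won't mimic when 503 ≥ 2957 − 294·k*, i.e. k* ≥ 8.35.
Both must hold, so k* = max(8.35, 11.67) = 11.67. The mid-risk type's constraint binds.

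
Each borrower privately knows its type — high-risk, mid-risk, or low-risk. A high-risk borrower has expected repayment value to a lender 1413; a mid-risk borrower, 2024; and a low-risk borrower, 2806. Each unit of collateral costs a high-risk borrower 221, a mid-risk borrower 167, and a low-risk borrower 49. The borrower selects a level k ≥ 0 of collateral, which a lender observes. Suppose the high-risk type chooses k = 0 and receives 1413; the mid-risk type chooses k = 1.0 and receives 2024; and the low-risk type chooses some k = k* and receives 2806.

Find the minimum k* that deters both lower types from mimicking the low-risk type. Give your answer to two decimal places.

6.30

High-risk type (on-path payoff 1413) won't mimic when 1413 ≥ 2806 − 221·k*, i.e. k* ≥ 6.30.
Mid-risk type (on-path payoff 2024 − 167×1.0 = 1857) won't mimic when 1857 ≥ 2806 − 167·k*, i.e. k* ≥ 5.68.
Both must hold, so k* = max(6.30, 5.68) = 6.30. The high-risk type's constraint binds.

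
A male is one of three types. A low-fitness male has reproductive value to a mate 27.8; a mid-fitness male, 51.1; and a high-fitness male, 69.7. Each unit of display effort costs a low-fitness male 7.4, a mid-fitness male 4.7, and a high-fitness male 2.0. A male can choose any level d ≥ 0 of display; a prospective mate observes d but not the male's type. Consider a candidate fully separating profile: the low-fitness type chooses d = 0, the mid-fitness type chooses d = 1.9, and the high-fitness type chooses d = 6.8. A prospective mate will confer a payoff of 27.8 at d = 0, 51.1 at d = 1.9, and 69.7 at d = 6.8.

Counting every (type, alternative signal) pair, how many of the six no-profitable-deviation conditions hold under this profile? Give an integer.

5

Low-fitness (own payoff 27.8): to d=1.9 gives 51.1 − 7.4×1.9 = 37.04 → profitable ✗; to d=6.8 gives 69.7 − 7.4×6.8 = 19.38 → no gain ✓.
Mid-fitness (own payoff 51.1 − 4.7×1.9 = 42.17): to d=0 gives 27.8 → no gain ✓; to d=6.8 gives 69.7 − 4.7×6.8 = 37.74 → no gain ✓.
High-fitness (own payoff 69.7 − 2.0×6.8 = 56.1): to d=0 gives 27.8 → no gain ✓; to d=1.9 gives 51.1 − 2.0×1.9 = 47.3 → no gain ✓.
5 of the 6 constraints hold; not an equilibrium.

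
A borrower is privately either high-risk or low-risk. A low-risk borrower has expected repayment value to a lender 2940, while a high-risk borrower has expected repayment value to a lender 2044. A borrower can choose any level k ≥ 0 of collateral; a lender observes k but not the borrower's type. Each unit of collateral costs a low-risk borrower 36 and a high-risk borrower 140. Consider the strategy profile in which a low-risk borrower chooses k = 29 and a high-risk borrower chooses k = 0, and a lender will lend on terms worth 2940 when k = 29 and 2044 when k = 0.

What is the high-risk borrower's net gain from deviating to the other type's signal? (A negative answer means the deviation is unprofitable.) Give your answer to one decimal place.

Playing k = 0 the high-risk borrower receives 2044.
Deviating to k = 29 brings payment 2940 at cost 140 × 29 = 4060, netting -1120.
Gain from deviating: -1120 − 2044 = -3164.0.
The gain is negative, so the high-risk type's incentive-compatibility constraint is satisfied.

-3164.0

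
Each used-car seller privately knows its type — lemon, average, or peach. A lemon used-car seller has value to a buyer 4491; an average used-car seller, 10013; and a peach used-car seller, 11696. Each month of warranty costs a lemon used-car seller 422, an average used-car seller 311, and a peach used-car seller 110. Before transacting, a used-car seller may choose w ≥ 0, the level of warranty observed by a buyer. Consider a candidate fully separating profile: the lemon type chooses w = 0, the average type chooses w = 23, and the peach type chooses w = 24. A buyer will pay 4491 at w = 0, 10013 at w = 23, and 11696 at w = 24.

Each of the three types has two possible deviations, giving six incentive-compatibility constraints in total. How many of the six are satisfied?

Lemon (own payoff 4491): to w=23 gives 10013 − 422×23 = 307 → no gain ✓; to w=24 gives 11696 − 422×24 = 1568 → no gain ✓.
Average (own payoff 10013 − 311×23 = 2860): to w=0 gives 4491 → profitable ✗; to w=24 gives 11696 − 311×24 = 4232 → profitable ✗.
Peach (own payoff 11696 − 110×24 = 9056): to w=0 gives 4491 → no gain ✓; to w=23 gives 10013 − 110×23 = 7483 → no gain ✓.
4 of the 6 constraints hold; not an equilibrium.

4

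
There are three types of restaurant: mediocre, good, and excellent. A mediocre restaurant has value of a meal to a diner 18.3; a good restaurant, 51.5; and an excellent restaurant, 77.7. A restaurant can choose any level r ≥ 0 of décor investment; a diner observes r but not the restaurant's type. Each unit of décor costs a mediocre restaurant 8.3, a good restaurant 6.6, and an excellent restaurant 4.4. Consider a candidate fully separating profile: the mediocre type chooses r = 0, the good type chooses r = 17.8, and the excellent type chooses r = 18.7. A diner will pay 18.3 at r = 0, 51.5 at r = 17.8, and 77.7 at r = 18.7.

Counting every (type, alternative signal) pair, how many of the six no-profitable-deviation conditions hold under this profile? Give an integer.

Mediocre (own payoff 18.3): to r=17.8 gives 51.5 − 8.3×17.8 = -96.24 → no gain ✓; to r=18.7 gives 77.7 − 8.3×18.7 = -77.51 → no gain ✓.
Good (own payoff 51.5 − 6.6×17.8 = -65.98): to r=0 gives 18.3 → profitable ✗; to r=18.7 gives 77.7 − 6.6×18.7 = -45.72 → profitable ✗.
Excellent (own payoff 77.7 − 4.4×18.7 = -4.58): to r=0 gives 18.3 → profitable ✗; to r=17.8 gives 51.5 − 4.4×17.8 = -26.82 → no gain ✓.
3 of the 6 constraints hold; not an equilibrium.

3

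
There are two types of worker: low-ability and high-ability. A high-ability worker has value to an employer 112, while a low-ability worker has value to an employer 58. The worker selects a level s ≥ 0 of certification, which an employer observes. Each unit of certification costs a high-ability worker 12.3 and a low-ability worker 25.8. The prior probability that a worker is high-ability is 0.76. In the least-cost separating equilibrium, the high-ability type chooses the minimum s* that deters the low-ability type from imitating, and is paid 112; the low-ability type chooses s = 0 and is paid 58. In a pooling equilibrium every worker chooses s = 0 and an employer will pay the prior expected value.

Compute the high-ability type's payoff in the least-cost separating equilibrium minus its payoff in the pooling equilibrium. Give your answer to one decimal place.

-12.8

Least-cost separating signal: s* solves 58 = 112 − 25.8·s*, so s* = (112 − 58)/25.8 ≈ 2.0930.
High-ability type's separating payoff: 112 − 12.3 × s* = 112 − 12.3 × (112 − 58)/25.8 = 112 − 664.2/25.8 ≈ 86.256.
Pooling payoff: 0.76 × 112 + 0.24 × 58 = 99.04.
Difference: 86.256 − 99.04 = -12.784, i.e. -12.8 to one decimal place.
The high-ability type would prefer the pooling outcome.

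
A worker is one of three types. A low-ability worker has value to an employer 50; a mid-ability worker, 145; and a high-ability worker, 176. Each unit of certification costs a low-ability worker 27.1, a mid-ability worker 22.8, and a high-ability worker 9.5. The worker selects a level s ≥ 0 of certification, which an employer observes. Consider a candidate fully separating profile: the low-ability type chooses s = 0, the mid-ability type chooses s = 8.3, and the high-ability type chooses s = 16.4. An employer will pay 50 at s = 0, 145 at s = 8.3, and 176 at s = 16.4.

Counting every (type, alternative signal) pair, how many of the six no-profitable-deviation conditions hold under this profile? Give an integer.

Low-ability (own payoff 50): to s=8.3 gives 145 − 27.1×8.3 = -79.93 → no gain ✓; to s=16.4 gives 176 − 27.1×16.4 = -268.44 → no gain ✓.
High-ability (own payoff 176 − 9.5×16.4 = 20.2): to s=0 gives 50 → profitable ✗; to s=8.3 gives 145 − 9.5×8.3 = 66.15 → profitable ✗.
Mid-ability (own payoff 145 − 22.8×8.3 = -44.24): to s=0 gives 50 → profitable ✗; to s=16.4 gives 176 − 22.8×16.4 = -197.92 → no gain ✓.
3 of the 6 constraints hold; not an equilibrium.

3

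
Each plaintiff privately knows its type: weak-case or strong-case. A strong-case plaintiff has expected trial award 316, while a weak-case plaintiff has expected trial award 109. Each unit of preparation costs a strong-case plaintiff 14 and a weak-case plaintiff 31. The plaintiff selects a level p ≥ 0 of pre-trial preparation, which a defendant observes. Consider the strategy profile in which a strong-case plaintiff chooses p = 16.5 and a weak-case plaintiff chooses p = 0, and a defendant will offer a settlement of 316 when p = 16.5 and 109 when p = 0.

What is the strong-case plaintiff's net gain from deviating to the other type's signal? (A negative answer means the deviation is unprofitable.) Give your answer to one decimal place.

24.0

Playing p = 16.5 the strong-case plaintiff receives 316 − 14 × 16.5 = 85.
Deviating to p = 0 yields 109 instead.
Gain from deviating: 109 − 85 = 24.0.
The gain is positive, so the strong-case type's incentive-compatibility constraint is violated — this profile is not a separating equilibrium.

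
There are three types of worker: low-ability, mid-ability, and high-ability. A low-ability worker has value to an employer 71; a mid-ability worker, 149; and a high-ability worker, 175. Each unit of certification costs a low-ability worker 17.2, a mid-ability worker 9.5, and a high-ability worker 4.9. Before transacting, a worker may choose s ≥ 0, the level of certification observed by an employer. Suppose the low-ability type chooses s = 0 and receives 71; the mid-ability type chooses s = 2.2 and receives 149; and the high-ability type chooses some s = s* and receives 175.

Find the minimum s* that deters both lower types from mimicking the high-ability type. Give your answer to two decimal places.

6.05

Low-ability type (on-path payoff 71) won't mimic when 71 ≥ 175 − 17.2·s*, i.e. s* ≥ 6.05.
Mid-ability type (on-path payoff 149 − 9.5×2.2 = 128.1) won't mimic when 128.1 ≥ 175 − 9.5·s*, i.e. s* ≥ 4.94.
Both must hold, so s* = max(6.05, 4.94) = 6.05. The low-ability type's constraint binds.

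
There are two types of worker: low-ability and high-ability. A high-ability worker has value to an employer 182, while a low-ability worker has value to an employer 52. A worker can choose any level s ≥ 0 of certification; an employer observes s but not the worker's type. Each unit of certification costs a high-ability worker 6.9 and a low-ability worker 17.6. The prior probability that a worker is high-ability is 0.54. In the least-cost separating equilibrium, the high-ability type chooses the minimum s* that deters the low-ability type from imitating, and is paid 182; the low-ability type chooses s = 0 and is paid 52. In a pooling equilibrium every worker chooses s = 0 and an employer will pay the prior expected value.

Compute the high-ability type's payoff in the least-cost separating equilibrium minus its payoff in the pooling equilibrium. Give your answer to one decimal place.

Least-cost separating signal: s* solves 52 = 182 − 17.6·s*, so s* = (182 − 52)/17.6 ≈ 7.3864.
High-ability type's separating payoff: 182 − 6.9 × s* = 182 − 6.9 × (182 − 52)/17.6 = 182 − 897/17.6 ≈ 131.034.
Pooling payoff: 0.54 × 182 + 0.46 × 52 = 122.2.
Difference: 131.034 − 122.2 = 8.834, i.e. 8.8 to one decimal place.
The high-ability type prefers to separate.

8.8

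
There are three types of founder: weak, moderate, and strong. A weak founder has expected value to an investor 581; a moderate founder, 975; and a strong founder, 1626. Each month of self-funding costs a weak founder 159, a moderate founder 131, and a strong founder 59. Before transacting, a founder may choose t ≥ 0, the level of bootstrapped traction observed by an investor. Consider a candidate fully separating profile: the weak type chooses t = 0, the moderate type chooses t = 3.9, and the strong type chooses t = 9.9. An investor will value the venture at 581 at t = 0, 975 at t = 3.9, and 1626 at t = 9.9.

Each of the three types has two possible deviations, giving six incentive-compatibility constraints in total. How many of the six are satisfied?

5

Moderate (own payoff 975 − 131×3.9 = 464.1): to t=0 gives 581 → profitable ✗; to t=9.9 gives 1626 − 131×9.9 = 329.1 → no gain ✓.
Strong (own payoff 1626 − 59×9.9 = 1041.9): to t=0 gives 581 → no gain ✓; to t=3.9 gives 975 − 59×3.9 = 744.9 → no gain ✓.
Weak (own payoff 581): to t=3.9 gives 975 − 159×3.9 = 354.9 → no gain ✓; to t=9.9 gives 1626 − 159×9.9 = 51.9 → no gain ✓.
5 of the 6 constraints hold; not an equilibrium.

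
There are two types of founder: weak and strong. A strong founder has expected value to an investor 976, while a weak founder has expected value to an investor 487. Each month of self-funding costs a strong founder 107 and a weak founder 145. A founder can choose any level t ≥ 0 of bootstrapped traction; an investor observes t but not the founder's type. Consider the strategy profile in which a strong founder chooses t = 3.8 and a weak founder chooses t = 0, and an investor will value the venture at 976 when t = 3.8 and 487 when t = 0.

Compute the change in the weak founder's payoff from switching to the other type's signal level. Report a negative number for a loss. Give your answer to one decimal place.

Playing t = 0 the weak founder receives 487.
Deviating to t = 3.8 brings payment 976 at cost 145 × 3.8 = 551, netting 425.
Gain from deviating: 425 − 487 = -62.0.
The gain is negative, so the weak type's incentive-compatibility constraint is satisfied.

-62.0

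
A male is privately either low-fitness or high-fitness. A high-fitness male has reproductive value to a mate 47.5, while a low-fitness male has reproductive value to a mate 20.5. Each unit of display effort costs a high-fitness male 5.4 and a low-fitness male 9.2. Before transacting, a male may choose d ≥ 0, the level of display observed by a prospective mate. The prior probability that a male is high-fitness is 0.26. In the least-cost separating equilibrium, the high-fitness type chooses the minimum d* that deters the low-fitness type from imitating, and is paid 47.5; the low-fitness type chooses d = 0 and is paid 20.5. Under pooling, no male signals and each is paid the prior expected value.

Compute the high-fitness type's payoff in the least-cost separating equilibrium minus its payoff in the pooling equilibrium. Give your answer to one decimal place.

Least-cost separating signal: d* solves 20.5 = 47.5 − 9.2·d*, so d* = (47.5 − 20.5)/9.2 ≈ 2.9348.
High-fitness type's separating payoff: 47.5 − 5.4 × d* = 47.5 − 5.4 × (47.5 − 20.5)/9.2 = 47.5 − 145.8/9.2 ≈ 31.652.
Pooling payoff: 0.26 × 47.5 + 0.74 × 20.5 = 27.52.
Difference: 31.652 − 27.52 = 4.132, i.e. 4.1 to one decimal place.
The high-fitness type prefers to separate.

4.1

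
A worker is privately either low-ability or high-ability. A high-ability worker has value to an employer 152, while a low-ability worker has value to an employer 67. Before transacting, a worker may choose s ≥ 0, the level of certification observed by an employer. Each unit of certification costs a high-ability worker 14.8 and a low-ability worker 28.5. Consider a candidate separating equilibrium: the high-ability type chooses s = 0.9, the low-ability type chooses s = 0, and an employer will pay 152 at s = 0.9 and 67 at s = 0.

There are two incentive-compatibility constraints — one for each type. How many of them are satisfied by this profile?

Low-ability type: stay at 0 → 67; mimic → 152 − 28.5 × 0.9 = 126.35. IC fails (67 < 126.35).
High-ability type: signal → 152 − 14.8 × 0.9 = 138.68; deviate to 0 → 67. IC holds (138.68 ≥ 67).
1 of 2 constraints hold, so this profile is not an equilibrium.

1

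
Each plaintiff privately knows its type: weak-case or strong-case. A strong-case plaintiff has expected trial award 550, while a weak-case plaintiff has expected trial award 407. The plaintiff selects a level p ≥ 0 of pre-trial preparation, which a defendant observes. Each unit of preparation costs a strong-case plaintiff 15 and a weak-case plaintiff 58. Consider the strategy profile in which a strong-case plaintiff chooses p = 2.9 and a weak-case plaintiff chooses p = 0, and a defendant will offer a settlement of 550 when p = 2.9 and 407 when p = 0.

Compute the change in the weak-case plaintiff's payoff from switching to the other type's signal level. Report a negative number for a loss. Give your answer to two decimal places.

-25.20

Playing p = 0 the weak-case plaintiff receives 407.
Deviating to p = 2.9 brings payment 550 at cost 58 × 2.9 = 168.2, netting 381.8.
Gain from deviating: 381.8 − 407 = -25.20.
The gain is negative, so the weak-case type's incentive-compatibility constraint is satisfied.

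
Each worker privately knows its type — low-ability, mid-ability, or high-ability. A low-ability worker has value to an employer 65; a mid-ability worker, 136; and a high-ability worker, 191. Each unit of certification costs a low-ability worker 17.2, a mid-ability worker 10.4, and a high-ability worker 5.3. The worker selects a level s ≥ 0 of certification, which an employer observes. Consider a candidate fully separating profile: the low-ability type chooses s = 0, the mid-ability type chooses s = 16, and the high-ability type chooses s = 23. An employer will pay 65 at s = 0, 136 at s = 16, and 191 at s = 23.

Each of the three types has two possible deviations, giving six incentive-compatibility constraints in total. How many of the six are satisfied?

5

Low-ability (own payoff 65): to s=16 gives 136 − 17.2×16 = -139.2 → no gain ✓; to s=23 gives 191 − 17.2×23 = -204.6 → no gain ✓.
High-ability (own payoff 191 − 5.3×23 = 69.1): to s=0 gives 65 → no gain ✓; to s=16 gives 136 − 5.3×16 = 51.2 → no gain ✓.
Mid-ability (own payoff 136 − 10.4×16 = -30.4): to s=0 gives 65 → profitable ✗; to s=23 gives 191 − 10.4×23 = -48.2 → no gain ✓.
5 of the 6 constraints hold; not an equilibrium.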